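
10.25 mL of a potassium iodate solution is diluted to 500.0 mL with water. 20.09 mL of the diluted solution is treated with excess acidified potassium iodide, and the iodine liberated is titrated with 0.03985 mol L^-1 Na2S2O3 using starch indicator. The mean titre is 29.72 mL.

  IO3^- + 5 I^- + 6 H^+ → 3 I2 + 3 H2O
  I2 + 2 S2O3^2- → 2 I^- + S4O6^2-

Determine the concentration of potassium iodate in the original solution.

n(S2O3^2-) = 0.02972 × 0.03985 = 1.184 × 10^-3 mol
n(I2) = n(S2O3^2-)/2 = 5.922 × 10^-4 mol
From the 1:3 ratio, n(IO3^-) in the aliquot = 1/3 × 5.922 × 10^-4 = 1.974 × 10^-4 mol
[IO3^-]_dilute = 1.974 × 10^-4 / 0.02009 = 0.009825 mol/L
[IO3^-]_original = 0.009825 × 500.0/10.25 = 0.4793 mol/L

0.4793 mol/L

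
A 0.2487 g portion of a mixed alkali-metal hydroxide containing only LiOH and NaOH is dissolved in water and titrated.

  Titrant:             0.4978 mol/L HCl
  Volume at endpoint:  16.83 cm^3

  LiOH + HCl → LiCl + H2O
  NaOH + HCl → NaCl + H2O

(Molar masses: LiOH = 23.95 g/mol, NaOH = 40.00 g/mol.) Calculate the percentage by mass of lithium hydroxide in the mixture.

n(HCl) = 0.01683 × 0.4978 = 8.378 × 10^-3 mol
Let x = n(LiOH), y = n(NaOH).
Titrant: 1x + 1y = 8.378 × 10^-3;  mass: 23.95x + 40.00y = 0.2487
Solving, x = 5.384 × 10^-3 mol, y = 2.994 × 10^-3 mol
mass of LiOH = 5.384 × 10^-3 × 23.95 = 0.1290 g
% LiOH = 0.1290 / 0.2487 × 100 = 51.85 %

51.85 %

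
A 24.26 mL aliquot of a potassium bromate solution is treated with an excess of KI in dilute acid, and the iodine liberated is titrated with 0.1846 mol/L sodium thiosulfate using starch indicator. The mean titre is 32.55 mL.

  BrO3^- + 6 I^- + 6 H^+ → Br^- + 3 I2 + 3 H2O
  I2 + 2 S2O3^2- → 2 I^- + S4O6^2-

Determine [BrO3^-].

0.04128 mol/L

n(S2O3^2-) = 0.03255 × 0.1846 = 6.009 × 10^-3 mol
n(I2) = n(S2O3^2-)/2 = 3.004 × 10^-3 mol
From the 1:3 ratio, n(BrO3^-) in the aliquot = 1/3 × 3.004 × 10^-3 = 1.001 × 10^-3 mol
[BrO3^-] = 1.001 × 10^-3 / 0.02426 = 0.04128 mol/L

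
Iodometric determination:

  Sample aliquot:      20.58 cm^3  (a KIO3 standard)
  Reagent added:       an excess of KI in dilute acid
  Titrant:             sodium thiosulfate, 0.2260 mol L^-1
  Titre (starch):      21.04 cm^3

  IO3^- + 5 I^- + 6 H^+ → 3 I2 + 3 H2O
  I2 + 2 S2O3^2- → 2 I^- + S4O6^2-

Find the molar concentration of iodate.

0.03851 mol/L

n(S2O3^2-) = 0.02104 × 0.2260 = 4.755 × 10^-3 mol
n(I2) = n(S2O3^2-)/2 = 2.378 × 10^-3 mol
From the 1:3 ratio, n(IO3^-) in the aliquot = 1/3 × 2.378 × 10^-3 = 7.925 × 10^-4 mol
[IO3^-] = 7.925 × 10^-4 / 0.02058 = 0.03851 mol/L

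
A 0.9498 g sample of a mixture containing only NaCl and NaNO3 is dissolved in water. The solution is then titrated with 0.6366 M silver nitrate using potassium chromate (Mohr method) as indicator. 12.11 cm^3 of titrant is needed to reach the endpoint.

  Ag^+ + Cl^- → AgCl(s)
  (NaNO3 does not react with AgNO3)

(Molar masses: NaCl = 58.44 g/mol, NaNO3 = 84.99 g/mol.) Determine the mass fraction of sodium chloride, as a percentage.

47.43 %

n(AgNO3) = 0.01211 × 0.6366 = 7.709 × 10^-3 mol
Let x = n(NaCl), y = n(NaNO3).
Titrant: 1x = 7.709 × 10^-3;  mass: 58.44x + 84.99y = 0.9498
Solving, x = 7.709 × 10^-3 mol, y = 5.874 × 10^-3 mol
mass of NaCl = 7.709 × 10^-3 × 58.44 = 0.4505 g
% NaCl = 0.4505 / 0.9498 × 100 = 47.43 %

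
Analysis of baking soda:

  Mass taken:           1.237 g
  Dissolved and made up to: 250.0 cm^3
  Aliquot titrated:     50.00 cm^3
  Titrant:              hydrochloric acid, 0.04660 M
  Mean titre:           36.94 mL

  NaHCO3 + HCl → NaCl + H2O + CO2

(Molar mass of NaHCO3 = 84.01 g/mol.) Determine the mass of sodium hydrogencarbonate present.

0.7231 g

n(HCl) per titration = 0.03694 × 0.04660 = 1.721 × 10^-3 mol
n(NaHCO3) in each aliquot = 1.721 × 10^-3 mol (1:1 ratio)
n(NaHCO3) in the whole flask = 1.721 × 10^-3 × 250.0/50.00 = 8.607 × 10^-3 mol
mass of NaHCO3 = 8.607 × 10^-3 × 84.01 = 0.7231 g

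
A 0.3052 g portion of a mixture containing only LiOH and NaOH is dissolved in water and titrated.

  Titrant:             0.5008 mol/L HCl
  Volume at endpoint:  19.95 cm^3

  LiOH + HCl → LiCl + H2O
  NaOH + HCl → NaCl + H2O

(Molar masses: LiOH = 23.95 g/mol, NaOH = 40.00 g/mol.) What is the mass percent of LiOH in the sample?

n(HCl) = 0.01995 × 0.5008 = 9.991 × 10^-3 mol
Let x = n(LiOH), y = n(NaOH).
Titrant: 1x + 1y = 9.991 × 10^-3;  mass: 23.95x + 40.00y = 0.3052
Solving, x = 5.884 × 10^-3 mol, y = 4.107 × 10^-3 mol
mass of LiOH = 5.884 × 10^-3 × 23.95 = 0.1409 g
% LiOH = 0.1409 / 0.3052 × 100 = 46.17 %

46.17 %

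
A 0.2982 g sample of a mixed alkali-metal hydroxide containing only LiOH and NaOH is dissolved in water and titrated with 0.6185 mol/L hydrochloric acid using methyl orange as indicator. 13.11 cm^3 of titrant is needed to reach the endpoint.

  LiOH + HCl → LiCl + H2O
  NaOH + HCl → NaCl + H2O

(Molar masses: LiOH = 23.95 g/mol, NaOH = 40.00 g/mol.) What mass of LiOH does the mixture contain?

0.03901 g

n(HCl) = 0.01311 × 0.6185 = 8.109 × 10^-3 mol
Let x = n(LiOH), y = n(NaOH).
Titrant: 1x + 1y = 8.109 × 10^-3;  mass: 23.95x + 40.00y = 0.2982
Solving, x = 1.629 × 10^-3 mol, y = 6.480 × 10^-3 mol
mass of LiOH = 1.629 × 10^-3 × 23.95 = 0.03901 g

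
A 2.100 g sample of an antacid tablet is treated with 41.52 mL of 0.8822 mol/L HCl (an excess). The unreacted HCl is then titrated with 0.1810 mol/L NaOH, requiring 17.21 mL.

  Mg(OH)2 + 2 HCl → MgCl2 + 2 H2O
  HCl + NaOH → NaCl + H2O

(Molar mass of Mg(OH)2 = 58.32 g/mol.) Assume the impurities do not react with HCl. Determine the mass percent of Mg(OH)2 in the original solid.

46.54 %

n(HCl) added = 0.04152 × 0.8822 = 0.03663 mol
n(NaOH) used in back-titration = 0.01721 × 0.1810 = 3.115 × 10^-3 mol
n(HCl) left over = 3.115 × 10^-3 mol (1:1 ratio)
n(HCl) consumed by analyte = 0.03663 − 3.115 × 10^-3 = 0.03351 mol
From the 1:2 ratio, n(Mg(OH)2) = 1/2 × 0.03351 = 0.01676 mol
mass of Mg(OH)2 = 0.01676 × 58.32 = 0.9773 g
% Mg(OH)2 = 0.9773 / 2.100 × 100 = 46.54 %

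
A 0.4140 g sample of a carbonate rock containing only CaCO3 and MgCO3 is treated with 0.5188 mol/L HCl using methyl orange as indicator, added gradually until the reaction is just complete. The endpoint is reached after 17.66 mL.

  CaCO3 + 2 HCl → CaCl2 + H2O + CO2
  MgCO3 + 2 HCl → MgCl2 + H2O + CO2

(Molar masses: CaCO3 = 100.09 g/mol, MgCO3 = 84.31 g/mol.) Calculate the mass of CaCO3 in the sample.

n(HCl) = 0.01766 × 0.5188 = 9.162 × 10^-3 mol
Let x = n(CaCO3), y = n(MgCO3).
Titrant: 2x + 2y = 9.162 × 10^-3;  mass: 100.09x + 84.31y = 0.4140
Solving, x = 1.760 × 10^-3 mol, y = 2.821 × 10^-3 mol
mass of CaCO3 = 1.760 × 10^-3 × 100.09 = 0.1762 g

0.1762 g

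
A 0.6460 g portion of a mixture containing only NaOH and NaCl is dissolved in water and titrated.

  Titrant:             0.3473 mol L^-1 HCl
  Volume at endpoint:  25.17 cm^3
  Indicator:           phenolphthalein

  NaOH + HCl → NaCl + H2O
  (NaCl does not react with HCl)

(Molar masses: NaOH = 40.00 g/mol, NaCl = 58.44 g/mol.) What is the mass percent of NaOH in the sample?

n(HCl) = 0.02517 × 0.3473 = 8.742 × 10^-3 mol
Let x = n(NaOH), y = n(NaCl).
Titrant: 1x = 8.742 × 10^-3;  mass: 40.00x + 58.44y = 0.6460
Solving, x = 8.742 × 10^-3 mol, y = 5.071 × 10^-3 mol
mass of NaOH = 8.742 × 10^-3 × 40.00 = 0.3497 g
% NaOH = 0.3497 / 0.6460 × 100 = 54.13 %

54.13 %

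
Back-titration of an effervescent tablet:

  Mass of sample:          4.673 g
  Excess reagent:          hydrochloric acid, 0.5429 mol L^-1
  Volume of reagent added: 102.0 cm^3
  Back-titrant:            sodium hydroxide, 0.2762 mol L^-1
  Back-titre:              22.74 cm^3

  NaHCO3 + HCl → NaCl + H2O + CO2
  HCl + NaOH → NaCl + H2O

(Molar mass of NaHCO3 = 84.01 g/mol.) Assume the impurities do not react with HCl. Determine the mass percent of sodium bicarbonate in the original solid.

n(HCl) added = 0.1020 × 0.5429 = 0.05538 mol
n(NaOH) used in back-titration = 0.02274 × 0.2762 = 6.281 × 10^-3 mol
n(HCl) left over = 6.281 × 10^-3 mol (1:1 ratio)
n(HCl) consumed by analyte = 0.05538 − 6.281 × 10^-3 = 0.04910 mol
n(NaHCO3) = 0.04910 mol (1:1 ratio)
mass of NaHCO3 = 0.04910 × 84.01 = 4.124 g
% NaHCO3 = 4.124 / 4.673 × 100 = 88.26 %

88.26 %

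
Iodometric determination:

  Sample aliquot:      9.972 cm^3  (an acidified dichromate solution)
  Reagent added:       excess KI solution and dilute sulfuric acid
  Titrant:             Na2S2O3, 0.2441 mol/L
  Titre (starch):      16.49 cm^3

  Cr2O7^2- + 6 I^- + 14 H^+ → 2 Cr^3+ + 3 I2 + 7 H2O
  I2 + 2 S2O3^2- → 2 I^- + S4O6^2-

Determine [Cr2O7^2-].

n(S2O3^2-) = 0.01649 × 0.2441 = 4.025 × 10^-3 mol
n(I2) = n(S2O3^2-)/2 = 2.013 × 10^-3 mol
From the 1:3 ratio, n(Cr2O7^2-) in the aliquot = 1/3 × 2.013 × 10^-3 = 6.709 × 10^-4 mol
[Cr2O7^2-] = 6.709 × 10^-4 / 0.009972 = 0.06728 mol/L

0.06728 mol/L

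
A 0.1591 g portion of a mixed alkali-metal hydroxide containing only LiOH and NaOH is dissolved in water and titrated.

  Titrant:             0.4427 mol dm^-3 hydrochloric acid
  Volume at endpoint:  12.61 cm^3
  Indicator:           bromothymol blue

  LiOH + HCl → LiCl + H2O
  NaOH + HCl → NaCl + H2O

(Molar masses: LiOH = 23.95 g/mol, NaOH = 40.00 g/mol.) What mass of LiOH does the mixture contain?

n(HCl) = 0.01261 × 0.4427 = 5.582 × 10^-3 mol
Let x = n(LiOH), y = n(NaOH).
Titrant: 1x + 1y = 5.582 × 10^-3;  mass: 23.95x + 40.00y = 0.1591
Solving, x = 4.000 × 10^-3 mol, y = 1.583 × 10^-3 mol
mass of LiOH = 4.000 × 10^-3 × 23.95 = 0.09580 g

0.09580 g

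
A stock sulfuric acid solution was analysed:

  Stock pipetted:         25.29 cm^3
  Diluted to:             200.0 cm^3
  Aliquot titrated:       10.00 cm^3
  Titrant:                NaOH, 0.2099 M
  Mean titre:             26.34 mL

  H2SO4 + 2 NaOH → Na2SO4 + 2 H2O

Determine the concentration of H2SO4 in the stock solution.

n(NaOH) = 0.02634 × 0.2099 = 5.529 × 10^-3 mol
From the 1:2 ratio, n(H2SO4) in the aliquot = 1/2 × 5.529 × 10^-3 = 2.764 × 10^-3 mol
[H2SO4]_dilute = 2.764 × 10^-3 / 0.01000 = 0.2764 mol/L
Dilution factor = 200.0 / 25.29 = 7.908
[H2SO4]_stock = 0.2764 × 7.908 = 2.186 mol/L

2.186 M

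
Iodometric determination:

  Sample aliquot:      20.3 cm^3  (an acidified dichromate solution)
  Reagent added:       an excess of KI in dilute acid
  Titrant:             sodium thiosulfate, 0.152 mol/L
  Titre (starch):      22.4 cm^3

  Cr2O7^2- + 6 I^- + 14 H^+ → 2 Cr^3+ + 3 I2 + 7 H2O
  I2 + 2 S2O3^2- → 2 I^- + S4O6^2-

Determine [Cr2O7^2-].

0.0280 mol/L

n(S2O3^2-) = 0.0224 × 0.152 = 3.40 × 10^-3 mol
n(I2) = n(S2O3^2-)/2 = 1.70 × 10^-3 mol
From the 1:3 ratio, n(Cr2O7^2-) in the aliquot = 1/3 × 1.70 × 10^-3 = 5.67 × 10^-4 mol
[Cr2O7^2-] = 5.67 × 10^-4 / 0.0203 = 0.0280 mol/L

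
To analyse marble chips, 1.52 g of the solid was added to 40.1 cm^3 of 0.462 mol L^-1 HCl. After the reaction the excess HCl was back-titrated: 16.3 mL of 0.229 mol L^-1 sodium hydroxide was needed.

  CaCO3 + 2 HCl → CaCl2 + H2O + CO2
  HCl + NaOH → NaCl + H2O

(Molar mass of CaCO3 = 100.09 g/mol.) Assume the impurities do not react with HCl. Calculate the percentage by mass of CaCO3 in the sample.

48.7 %

n(HCl) added = 0.0401 × 0.462 = 0.0185 mol
n(NaOH) used in back-titration = 0.0163 × 0.229 = 3.73 × 10^-3 mol
n(HCl) left over = 3.73 × 10^-3 mol (1:1 ratio)
n(HCl) consumed by analyte = 0.0185 − 3.73 × 10^-3 = 0.0148 mol
From the 1:2 ratio, n(CaCO3) = 1/2 × 0.0148 = 7.40 × 10^-3 mol
mass of CaCO3 = 7.40 × 10^-3 × 100.09 = 0.740 g
% CaCO3 = 0.740 / 1.52 × 100 = 48.7 %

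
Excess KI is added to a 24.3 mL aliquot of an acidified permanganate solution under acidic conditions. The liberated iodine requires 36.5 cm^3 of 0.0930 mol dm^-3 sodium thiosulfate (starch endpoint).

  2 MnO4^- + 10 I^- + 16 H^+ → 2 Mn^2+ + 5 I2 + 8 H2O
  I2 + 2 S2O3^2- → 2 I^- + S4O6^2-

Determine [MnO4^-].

n(S2O3^2-) = 0.0365 × 0.0930 = 3.39 × 10^-3 mol
n(I2) = n(S2O3^2-)/2 = 1.70 × 10^-3 mol
From the 2:5 ratio, n(MnO4^-) in the aliquot = 2/5 × 1.70 × 10^-3 = 6.79 × 10^-4 mol
[MnO4^-] = 6.79 × 10^-4 / 0.0243 = 0.0279 mol/L

0.0279 mol/L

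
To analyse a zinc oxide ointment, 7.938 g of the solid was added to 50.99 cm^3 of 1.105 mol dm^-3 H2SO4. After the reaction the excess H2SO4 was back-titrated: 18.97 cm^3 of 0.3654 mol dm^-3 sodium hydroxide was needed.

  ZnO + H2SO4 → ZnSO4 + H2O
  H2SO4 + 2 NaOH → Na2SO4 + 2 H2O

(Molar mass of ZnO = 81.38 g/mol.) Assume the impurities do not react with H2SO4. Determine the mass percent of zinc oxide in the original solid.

54.21 %

n(H2SO4) added = 0.05099 × 1.105 = 0.05634 mol
n(NaOH) used in back-titration = 0.01897 × 0.3654 = 6.932 × 10^-3 mol
From the 1:2 ratio, n(H2SO4) left over = 1/2 × 6.932 × 10^-3 = 3.466 × 10^-3 mol
n(H2SO4) consumed by analyte = 0.05634 − 3.466 × 10^-3 = 0.05288 mol
n(ZnO) = 0.05288 mol (1:1 ratio)
mass of ZnO = 0.05288 × 81.38 = 4.303 g
% ZnO = 4.303 / 7.938 × 100 = 54.21 %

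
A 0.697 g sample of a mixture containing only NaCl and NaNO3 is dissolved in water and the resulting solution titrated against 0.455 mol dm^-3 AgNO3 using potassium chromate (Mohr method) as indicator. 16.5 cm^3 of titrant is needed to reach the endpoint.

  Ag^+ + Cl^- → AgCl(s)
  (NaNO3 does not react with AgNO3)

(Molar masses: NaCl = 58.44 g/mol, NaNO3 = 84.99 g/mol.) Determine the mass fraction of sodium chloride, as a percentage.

62.9 %

n(AgNO3) = 0.0165 × 0.455 = 7.51 × 10^-3 mol
Let x = n(NaCl), y = n(NaNO3).
Titrant: 1x = 7.51 × 10^-3;  mass: 58.44x + 84.99y = 0.697
Solving, x = 7.51 × 10^-3 mol, y = 3.04 × 10^-3 mol
mass of NaCl = 7.51 × 10^-3 × 58.44 = 0.439 g
% NaCl = 0.439 / 0.697 × 100 = 62.9 %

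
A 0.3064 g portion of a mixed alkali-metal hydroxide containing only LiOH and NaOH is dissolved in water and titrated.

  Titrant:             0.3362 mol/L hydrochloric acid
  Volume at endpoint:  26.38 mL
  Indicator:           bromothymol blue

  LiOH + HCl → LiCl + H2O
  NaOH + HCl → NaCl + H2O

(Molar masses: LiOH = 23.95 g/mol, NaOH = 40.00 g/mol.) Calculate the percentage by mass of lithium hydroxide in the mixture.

23.55 %

n(HCl) = 0.02638 × 0.3362 = 8.869 × 10^-3 mol
Let x = n(LiOH), y = n(NaOH).
Titrant: 1x + 1y = 8.869 × 10^-3;  mass: 23.95x + 40.00y = 0.3064
Solving, x = 3.013 × 10^-3 mol, y = 5.856 × 10^-3 mol
mass of LiOH = 3.013 × 10^-3 × 23.95 = 0.07216 g
% LiOH = 0.07216 / 0.3064 × 100 = 23.55 %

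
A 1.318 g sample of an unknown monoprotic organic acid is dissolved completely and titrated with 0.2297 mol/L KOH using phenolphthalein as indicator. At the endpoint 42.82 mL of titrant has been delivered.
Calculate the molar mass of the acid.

134.0 g/mol

n(KOH) = 0.04282 L × 0.2297 mol/L = 9.836 × 10^-3 mol
n(HA) = 9.836 × 10^-3 mol (1:1 ratio)
M = m / n = 1.318 g / 9.836 × 10^-3 mol = 134.0 g/mol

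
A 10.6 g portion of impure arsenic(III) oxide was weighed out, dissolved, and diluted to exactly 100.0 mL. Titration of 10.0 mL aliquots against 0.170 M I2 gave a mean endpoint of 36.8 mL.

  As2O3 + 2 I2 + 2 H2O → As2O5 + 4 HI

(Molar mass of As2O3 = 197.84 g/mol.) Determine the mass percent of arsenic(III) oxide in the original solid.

n(I2) per titration = 0.0368 × 0.170 = 6.26 × 10^-3 mol
From the 1:2 ratio, n(As2O3) in each aliquot = 1/2 × 6.26 × 10^-3 = 3.13 × 10^-3 mol
n(As2O3) in the whole flask = 3.13 × 10^-3 × 100.0/10.0 = 0.0313 mol
mass of As2O3 = 0.0313 × 197.84 = 6.19 g
% As2O3 = 6.19 / 10.6 × 100 = 58.4 %

58.4 %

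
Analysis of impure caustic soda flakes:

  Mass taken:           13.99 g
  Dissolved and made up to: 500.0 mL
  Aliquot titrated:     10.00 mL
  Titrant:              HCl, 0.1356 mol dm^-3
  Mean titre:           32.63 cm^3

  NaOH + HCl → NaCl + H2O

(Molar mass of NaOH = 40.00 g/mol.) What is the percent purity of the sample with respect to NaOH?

63.25 %

n(HCl) per titration = 0.03263 × 0.1356 = 4.425 × 10^-3 mol
n(NaOH) in each aliquot = 4.425 × 10^-3 mol (1:1 ratio)
n(NaOH) in the whole flask = 4.425 × 10^-3 × 500.0/10.00 = 0.2212 mol
mass of NaOH = 0.2212 × 40.00 = 8.849 g
% NaOH = 8.849 / 13.99 × 100 = 63.25 %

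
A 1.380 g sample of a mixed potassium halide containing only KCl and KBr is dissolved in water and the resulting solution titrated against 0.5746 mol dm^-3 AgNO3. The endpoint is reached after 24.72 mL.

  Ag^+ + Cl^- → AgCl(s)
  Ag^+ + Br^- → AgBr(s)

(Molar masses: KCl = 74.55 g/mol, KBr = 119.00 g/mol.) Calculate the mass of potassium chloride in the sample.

n(AgNO3) = 0.02472 × 0.5746 = 0.01420 mol
Let x = n(KCl), y = n(KBr).
Titrant: 1x + 1y = 0.01420;  mass: 74.55x + 119.00y = 1.380
Solving, x = 6.981 × 10^-3 mol, y = 7.223 × 10^-3 mol
mass of KCl = 6.981 × 10^-3 × 74.55 = 0.5204 g

0.5204 g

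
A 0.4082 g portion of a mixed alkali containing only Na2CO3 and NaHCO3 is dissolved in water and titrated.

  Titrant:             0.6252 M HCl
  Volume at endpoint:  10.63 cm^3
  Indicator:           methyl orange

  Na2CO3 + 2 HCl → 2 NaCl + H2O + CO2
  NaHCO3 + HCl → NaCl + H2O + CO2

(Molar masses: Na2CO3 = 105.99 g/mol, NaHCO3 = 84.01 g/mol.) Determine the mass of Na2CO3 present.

0.2565 g

n(HCl) = 0.01063 × 0.6252 = 6.646 × 10^-3 mol
Let x = n(Na2CO3), y = n(NaHCO3).
Titrant: 2x + 1y = 6.646 × 10^-3;  mass: 105.99x + 84.01y = 0.4082
Solving, x = 2.420 × 10^-3 mol, y = 1.806 × 10^-3 mol
mass of Na2CO3 = 2.420 × 10^-3 × 105.99 = 0.2565 g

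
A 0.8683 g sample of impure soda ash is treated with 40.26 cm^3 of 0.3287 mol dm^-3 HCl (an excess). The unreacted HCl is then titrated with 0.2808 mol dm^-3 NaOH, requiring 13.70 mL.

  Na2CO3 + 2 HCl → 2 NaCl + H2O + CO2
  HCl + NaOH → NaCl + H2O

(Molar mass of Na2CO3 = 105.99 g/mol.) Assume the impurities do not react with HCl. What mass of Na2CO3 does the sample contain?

0.4974 g

n(HCl) added = 0.04026 × 0.3287 = 0.01323 mol
n(NaOH) used in back-titration = 0.01370 × 0.2808 = 3.847 × 10^-3 mol
n(HCl) left over = 3.847 × 10^-3 mol (1:1 ratio)
n(HCl) consumed by analyte = 0.01323 − 3.847 × 10^-3 = 9.387 × 10^-3 mol
From the 1:2 ratio, n(Na2CO3) = 1/2 × 9.387 × 10^-3 = 4.693 × 10^-3 mol
mass of Na2CO3 = 4.693 × 10^-3 × 105.99 = 0.4974 g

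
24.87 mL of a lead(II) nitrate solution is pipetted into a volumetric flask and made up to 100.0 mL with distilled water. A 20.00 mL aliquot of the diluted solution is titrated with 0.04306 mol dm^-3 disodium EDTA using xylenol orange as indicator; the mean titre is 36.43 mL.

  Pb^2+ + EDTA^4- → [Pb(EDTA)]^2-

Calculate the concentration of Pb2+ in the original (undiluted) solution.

0.3154 mol/L

n(EDTA) = 0.03643 × 0.04306 = 1.569 × 10^-3 mol
n(Pb2+) in the aliquot = 1.569 × 10^-3 mol (1:1 ratio)
[Pb2+]_dilute = 1.569 × 10^-3 / 0.02000 = 0.07843 mol/L
Dilution factor = 100.0 / 24.87 = 4.021
[Pb2+]_stock = 0.07843 × 4.021 = 0.3154 mol/L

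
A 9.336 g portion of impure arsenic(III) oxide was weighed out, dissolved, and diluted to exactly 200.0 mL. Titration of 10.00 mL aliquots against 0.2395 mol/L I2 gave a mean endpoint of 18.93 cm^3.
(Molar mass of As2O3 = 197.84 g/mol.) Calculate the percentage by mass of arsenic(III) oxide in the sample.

As2O3 + 2 I2 + 2 H2O → As2O5 + 4 HI
n(I2) per titration = 0.01893 × 0.2395 = 4.534 × 10^-3 mol
From the 1:2 ratio, n(As2O3) in each aliquot = 1/2 × 4.534 × 10^-3 = 2.267 × 10^-3 mol
n(As2O3) in the whole flask = 2.267 × 10^-3 × 200.0/10.00 = 0.04534 mol
mass of As2O3 = 0.04534 × 197.84 = 8.970 g
% As2O3 = 8.970 / 9.336 × 100 = 96.07 %

96.07 %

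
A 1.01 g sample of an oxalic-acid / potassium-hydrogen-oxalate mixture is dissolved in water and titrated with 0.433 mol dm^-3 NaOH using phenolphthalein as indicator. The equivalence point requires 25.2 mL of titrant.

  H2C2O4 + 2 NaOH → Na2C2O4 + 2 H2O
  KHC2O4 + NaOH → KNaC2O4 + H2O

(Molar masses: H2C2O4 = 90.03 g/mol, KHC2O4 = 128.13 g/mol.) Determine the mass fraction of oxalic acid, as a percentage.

n(NaOH) = 0.0252 × 0.433 = 0.0109 mol
Let x = n(H2C2O4), y = n(KHC2O4).
Titrant: 2x + 1y = 0.0109;  mass: 90.03x + 128.13y = 1.01
Solving, x = 2.33 × 10^-3 mol, y = 6.24 × 10^-3 mol
mass of H2C2O4 = 2.33 × 10^-3 × 90.03 = 0.210 g
% H2C2O4 = 0.210 / 1.01 × 100 = 20.8 %

20.8 %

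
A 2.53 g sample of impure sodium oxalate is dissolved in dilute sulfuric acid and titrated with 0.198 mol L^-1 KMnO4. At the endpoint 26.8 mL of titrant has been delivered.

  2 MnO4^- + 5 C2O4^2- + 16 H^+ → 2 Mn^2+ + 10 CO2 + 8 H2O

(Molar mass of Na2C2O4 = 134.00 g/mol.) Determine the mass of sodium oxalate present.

1.78 g

n(KMnO4) = 0.0268 L × 0.198 mol/L = 5.31 × 10^-3 mol
From the 5:2 ratio, n(Na2C2O4) = 5/2 × 5.31 × 10^-3 = 0.0133 mol
mass of Na2C2O4 = 0.0133 × 134.00 g/mol = 1.78 g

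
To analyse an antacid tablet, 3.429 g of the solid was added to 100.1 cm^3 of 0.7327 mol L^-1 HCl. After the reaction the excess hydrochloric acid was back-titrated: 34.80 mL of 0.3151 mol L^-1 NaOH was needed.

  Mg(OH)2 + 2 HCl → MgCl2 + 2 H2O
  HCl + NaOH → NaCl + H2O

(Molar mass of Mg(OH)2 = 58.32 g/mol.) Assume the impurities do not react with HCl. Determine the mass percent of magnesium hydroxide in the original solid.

n(HCl) added = 0.1001 × 0.7327 = 0.07334 mol
n(NaOH) used in back-titration = 0.03480 × 0.3151 = 0.01097 mol
n(HCl) left over = 0.01097 mol (1:1 ratio)
n(HCl) consumed by analyte = 0.07334 − 0.01097 = 0.06238 mol
From the 1:2 ratio, n(Mg(OH)2) = 1/2 × 0.06238 = 0.03119 mol
mass of Mg(OH)2 = 0.03119 × 58.32 = 1.819 g
% Mg(OH)2 = 1.819 / 3.429 × 100 = 53.05 %

53.05 %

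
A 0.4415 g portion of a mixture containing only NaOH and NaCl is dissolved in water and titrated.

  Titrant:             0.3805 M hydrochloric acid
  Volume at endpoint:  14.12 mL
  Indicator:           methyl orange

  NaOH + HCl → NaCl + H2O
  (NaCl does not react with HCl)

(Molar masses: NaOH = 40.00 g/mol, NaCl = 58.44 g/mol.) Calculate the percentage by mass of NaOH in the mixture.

n(HCl) = 0.01412 × 0.3805 = 5.373 × 10^-3 mol
Let x = n(NaOH), y = n(NaCl).
Titrant: 1x = 5.373 × 10^-3;  mass: 40.00x + 58.44y = 0.4415
Solving, x = 5.373 × 10^-3 mol, y = 3.877 × 10^-3 mol
mass of NaOH = 5.373 × 10^-3 × 40.00 = 0.2149 g
% NaOH = 0.2149 / 0.4415 × 100 = 48.68 %

48.68 %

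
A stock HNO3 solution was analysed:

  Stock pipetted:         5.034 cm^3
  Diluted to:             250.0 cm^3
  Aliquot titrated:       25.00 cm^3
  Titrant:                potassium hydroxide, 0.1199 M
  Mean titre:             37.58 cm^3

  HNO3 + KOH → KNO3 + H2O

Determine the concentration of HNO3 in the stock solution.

8.951 M

n(KOH) = 0.03758 × 0.1199 = 4.506 × 10^-3 mol
n(HNO3) in the aliquot = 4.506 × 10^-3 mol (1:1 ratio)
[HNO3]_dilute = 4.506 × 10^-3 / 0.02500 = 0.1802 mol/L
Dilution factor = 250.0 / 5.034 = 49.66
[HNO3]_stock = 0.1802 × 49.66 = 8.951 mol/L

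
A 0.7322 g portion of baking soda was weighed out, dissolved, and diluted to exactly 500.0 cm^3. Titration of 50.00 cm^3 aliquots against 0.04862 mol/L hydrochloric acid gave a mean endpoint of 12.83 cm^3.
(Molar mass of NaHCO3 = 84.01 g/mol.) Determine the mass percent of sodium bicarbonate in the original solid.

NaHCO3 + HCl → NaCl + H2O + CO2
n(HCl) per titration = 0.01283 × 0.04862 = 6.238 × 10^-4 mol
n(NaHCO3) in each aliquot = 6.238 × 10^-4 mol (1:1 ratio)
n(NaHCO3) in the whole flask = 6.238 × 10^-4 × 500.0/50.00 = 6.238 × 10^-3 mol
mass of NaHCO3 = 6.238 × 10^-3 × 84.01 = 0.5240 g
% NaHCO3 = 0.5240 / 0.7322 × 100 = 71.57 %

71.57 %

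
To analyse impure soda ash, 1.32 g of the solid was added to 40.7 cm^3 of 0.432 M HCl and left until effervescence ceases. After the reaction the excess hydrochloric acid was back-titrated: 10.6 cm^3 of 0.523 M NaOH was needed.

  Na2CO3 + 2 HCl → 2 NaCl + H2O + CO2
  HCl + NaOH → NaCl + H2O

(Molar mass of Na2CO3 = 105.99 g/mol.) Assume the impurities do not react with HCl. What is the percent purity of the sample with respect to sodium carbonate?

48.3 %

n(HCl) added = 0.0407 × 0.432 = 0.0176 mol
n(NaOH) used in back-titration = 0.0106 × 0.523 = 5.54 × 10^-3 mol
n(HCl) left over = 5.54 × 10^-3 mol (1:1 ratio)
n(HCl) consumed by analyte = 0.0176 − 5.54 × 10^-3 = 0.0120 mol
From the 1:2 ratio, n(Na2CO3) = 1/2 × 0.0120 = 6.02 × 10^-3 mol
mass of Na2CO3 = 6.02 × 10^-3 × 105.99 = 0.638 g
% Na2CO3 = 0.638 / 1.32 × 100 = 48.3 %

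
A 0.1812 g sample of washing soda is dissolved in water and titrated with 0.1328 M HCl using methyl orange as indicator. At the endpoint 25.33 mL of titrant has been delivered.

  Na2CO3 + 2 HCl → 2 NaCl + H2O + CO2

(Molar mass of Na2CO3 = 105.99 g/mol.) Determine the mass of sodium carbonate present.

n(HCl) = 0.02533 L × 0.1328 mol/L = 3.364 × 10^-3 mol
From the 1:2 ratio, n(Na2CO3) = 1/2 × 3.364 × 10^-3 = 1.682 × 10^-3 mol
mass of Na2CO3 = 1.682 × 10^-3 × 105.99 g/mol = 0.1783 g

0.1783 g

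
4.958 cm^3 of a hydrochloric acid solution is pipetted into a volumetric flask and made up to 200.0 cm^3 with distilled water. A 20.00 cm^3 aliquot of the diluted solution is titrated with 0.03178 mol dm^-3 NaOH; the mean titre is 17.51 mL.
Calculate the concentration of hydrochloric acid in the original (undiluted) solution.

1.122 mol/L

HCl + NaOH → NaCl + H2O
n(NaOH) = 0.01751 × 0.03178 = 5.565 × 10^-4 mol
n(HCl) in the aliquot = 5.565 × 10^-4 mol (1:1 ratio)
[HCl]_dilute = 5.565 × 10^-4 / 0.02000 = 0.02782 mol/L
Dilution factor = 200.0 / 4.958 = 40.34
[HCl]_stock = 0.02782 × 40.34 = 1.122 mol/L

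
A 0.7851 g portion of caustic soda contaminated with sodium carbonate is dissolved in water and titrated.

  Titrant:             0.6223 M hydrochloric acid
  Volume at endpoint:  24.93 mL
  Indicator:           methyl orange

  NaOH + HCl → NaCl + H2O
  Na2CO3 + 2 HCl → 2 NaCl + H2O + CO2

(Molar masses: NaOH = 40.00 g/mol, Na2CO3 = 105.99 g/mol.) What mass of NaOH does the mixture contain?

n(HCl) = 0.02493 × 0.6223 = 0.01551 mol
Let x = n(NaOH), y = n(Na2CO3).
Titrant: 1x + 2y = 0.01551;  mass: 40.00x + 105.99y = 0.7851
Solving, x = 2.852 × 10^-3 mol, y = 6.331 × 10^-3 mol
mass of NaOH = 2.852 × 10^-3 × 40.00 = 0.1141 g

0.1141 g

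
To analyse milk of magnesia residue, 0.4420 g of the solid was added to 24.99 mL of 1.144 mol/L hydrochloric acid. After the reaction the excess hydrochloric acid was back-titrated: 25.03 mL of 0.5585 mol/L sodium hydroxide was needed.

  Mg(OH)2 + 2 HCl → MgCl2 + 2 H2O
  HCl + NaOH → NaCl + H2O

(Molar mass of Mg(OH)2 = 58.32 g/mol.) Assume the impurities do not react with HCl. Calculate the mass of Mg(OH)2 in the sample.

n(HCl) added = 0.02499 × 1.144 = 0.02859 mol
n(NaOH) used in back-titration = 0.02503 × 0.5585 = 0.01398 mol
n(HCl) left over = 0.01398 mol (1:1 ratio)
n(HCl) consumed by analyte = 0.02859 − 0.01398 = 0.01461 mol
From the 1:2 ratio, n(Mg(OH)2) = 1/2 × 0.01461 = 7.305 × 10^-3 mol
mass of Mg(OH)2 = 7.305 × 10^-3 × 58.32 = 0.4260 g

0.4260 g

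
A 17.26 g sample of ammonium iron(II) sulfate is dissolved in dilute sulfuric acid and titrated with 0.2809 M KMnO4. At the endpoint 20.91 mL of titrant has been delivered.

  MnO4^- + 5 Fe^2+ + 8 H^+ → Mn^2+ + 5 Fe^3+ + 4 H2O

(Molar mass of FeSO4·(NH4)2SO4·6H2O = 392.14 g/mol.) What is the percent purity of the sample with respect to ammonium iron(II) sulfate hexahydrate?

66.72 %

n(KMnO4) = 0.02091 L × 0.2809 mol/L = 5.874 × 10^-3 mol
From the 5:1 ratio, n(FeSO4·(NH4)2SO4·6H2O) = 5/1 × 5.874 × 10^-3 = 0.02937 mol
mass of FeSO4·(NH4)2SO4·6H2O = 0.02937 × 392.14 g/mol = 11.52 g
% FeSO4·(NH4)2SO4·6H2O = 11.52 / 17.26 × 100 = 66.72 %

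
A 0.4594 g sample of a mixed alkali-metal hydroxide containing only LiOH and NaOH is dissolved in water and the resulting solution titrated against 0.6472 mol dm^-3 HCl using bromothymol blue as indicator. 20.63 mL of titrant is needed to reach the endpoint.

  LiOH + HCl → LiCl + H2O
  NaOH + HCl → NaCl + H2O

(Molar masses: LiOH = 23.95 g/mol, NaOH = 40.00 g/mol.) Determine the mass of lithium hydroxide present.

0.1114 g

n(HCl) = 0.02063 × 0.6472 = 0.01335 mol
Let x = n(LiOH), y = n(NaOH).
Titrant: 1x + 1y = 0.01335;  mass: 23.95x + 40.00y = 0.4594
Solving, x = 4.652 × 10^-3 mol, y = 8.699 × 10^-3 mol
mass of LiOH = 4.652 × 10^-3 × 23.95 = 0.1114 g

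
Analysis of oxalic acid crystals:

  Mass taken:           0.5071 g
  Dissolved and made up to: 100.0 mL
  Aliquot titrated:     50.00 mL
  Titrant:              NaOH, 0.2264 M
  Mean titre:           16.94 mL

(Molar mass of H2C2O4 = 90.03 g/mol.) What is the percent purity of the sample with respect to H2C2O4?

H2C2O4 + 2 NaOH → Na2C2O4 + 2 H2O
n(NaOH) per titration = 0.01694 × 0.2264 = 3.835 × 10^-3 mol
From the 1:2 ratio, n(H2C2O4) in each aliquot = 1/2 × 3.835 × 10^-3 = 1.918 × 10^-3 mol
n(H2C2O4) in the whole flask = 1.918 × 10^-3 × 100.0/50.00 = 3.835 × 10^-3 mol
mass of H2C2O4 = 3.835 × 10^-3 × 90.03 = 0.3453 g
% H2C2O4 = 0.3453 / 0.5071 × 100 = 68.09 %

68.09 %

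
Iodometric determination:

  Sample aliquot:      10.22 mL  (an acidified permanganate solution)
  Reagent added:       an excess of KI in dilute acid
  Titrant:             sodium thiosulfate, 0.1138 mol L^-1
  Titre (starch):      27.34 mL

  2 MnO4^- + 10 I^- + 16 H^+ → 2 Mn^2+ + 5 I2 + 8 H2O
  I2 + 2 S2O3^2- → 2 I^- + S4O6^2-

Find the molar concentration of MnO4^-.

n(S2O3^2-) = 0.02734 × 0.1138 = 3.111 × 10^-3 mol
n(I2) = n(S2O3^2-)/2 = 1.556 × 10^-3 mol
From the 2:5 ratio, n(MnO4^-) in the aliquot = 2/5 × 1.556 × 10^-3 = 6.223 × 10^-4 mol
[MnO4^-] = 6.223 × 10^-4 / 0.01022 = 0.06089 mol/L

0.06089 mol/L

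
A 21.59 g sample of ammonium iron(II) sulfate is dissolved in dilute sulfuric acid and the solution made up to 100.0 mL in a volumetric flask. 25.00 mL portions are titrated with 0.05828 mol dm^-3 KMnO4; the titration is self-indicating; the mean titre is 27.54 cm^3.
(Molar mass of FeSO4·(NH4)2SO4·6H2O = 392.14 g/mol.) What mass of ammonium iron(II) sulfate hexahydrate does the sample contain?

12.59 g

MnO4^- + 5 Fe^2+ + 8 H^+ → Mn^2+ + 5 Fe^3+ + 4 H2O
n(KMnO4) per titration = 0.02754 × 0.05828 = 1.605 × 10^-3 mol
From the 5:1 ratio, n(FeSO4·(NH4)2SO4·6H2O) in each aliquot = 5/1 × 1.605 × 10^-3 = 8.025 × 10^-3 mol
n(FeSO4·(NH4)2SO4·6H2O) in the whole flask = 8.025 × 10^-3 × 100.0/25.00 = 0.03210 mol
mass of FeSO4·(NH4)2SO4·6H2O = 0.03210 × 392.14 = 12.59 g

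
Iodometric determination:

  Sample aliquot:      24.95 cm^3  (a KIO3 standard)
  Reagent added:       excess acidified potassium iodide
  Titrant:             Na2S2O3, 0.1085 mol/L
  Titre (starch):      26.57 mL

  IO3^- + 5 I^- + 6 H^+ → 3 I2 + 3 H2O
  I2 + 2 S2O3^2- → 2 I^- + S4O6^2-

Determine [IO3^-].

n(S2O3^2-) = 0.02657 × 0.1085 = 2.883 × 10^-3 mol
n(I2) = n(S2O3^2-)/2 = 1.441 × 10^-3 mol
From the 1:3 ratio, n(IO3^-) in the aliquot = 1/3 × 1.441 × 10^-3 = 4.805 × 10^-4 mol
[IO3^-] = 4.805 × 10^-4 / 0.02495 = 0.01926 mol/L

0.01926 mol/L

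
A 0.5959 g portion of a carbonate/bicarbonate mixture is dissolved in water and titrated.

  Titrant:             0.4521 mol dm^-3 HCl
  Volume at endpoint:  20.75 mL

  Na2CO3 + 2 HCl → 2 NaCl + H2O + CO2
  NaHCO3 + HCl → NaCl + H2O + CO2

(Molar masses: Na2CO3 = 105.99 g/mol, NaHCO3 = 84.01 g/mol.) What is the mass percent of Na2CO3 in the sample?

55.11 %

n(HCl) = 0.02075 × 0.4521 = 9.381 × 10^-3 mol
Let x = n(Na2CO3), y = n(NaHCO3).
Titrant: 2x + 1y = 9.381 × 10^-3;  mass: 105.99x + 84.01y = 0.5959
Solving, x = 3.099 × 10^-3 mol, y = 3.184 × 10^-3 mol
mass of Na2CO3 = 3.099 × 10^-3 × 105.99 = 0.3284 g
% Na2CO3 = 0.3284 / 0.5959 × 100 = 55.11 %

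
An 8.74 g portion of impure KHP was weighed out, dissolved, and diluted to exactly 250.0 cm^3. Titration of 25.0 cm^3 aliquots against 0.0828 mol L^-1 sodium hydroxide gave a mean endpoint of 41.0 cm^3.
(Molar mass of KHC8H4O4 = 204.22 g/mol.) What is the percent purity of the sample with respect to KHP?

KHC8H4O4 + NaOH → KNaC8H4O4 + H2O
n(NaOH) per titration = 0.0410 × 0.0828 = 3.39 × 10^-3 mol
n(KHC8H4O4) in each aliquot = 3.39 × 10^-3 mol (1:1 ratio)
n(KHC8H4O4) in the whole flask = 3.39 × 10^-3 × 250.0/25.0 = 0.0339 mol
mass of KHC8H4O4 = 0.0339 × 204.22 = 6.93 g
% KHC8H4O4 = 6.93 / 8.74 × 100 = 79.3 %

79.3 %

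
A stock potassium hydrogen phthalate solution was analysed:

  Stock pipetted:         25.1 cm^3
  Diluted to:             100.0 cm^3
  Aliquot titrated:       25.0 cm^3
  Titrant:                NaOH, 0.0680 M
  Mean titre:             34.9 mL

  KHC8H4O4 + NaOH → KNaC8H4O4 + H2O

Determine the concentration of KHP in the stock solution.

n(NaOH) = 0.0349 × 0.0680 = 2.37 × 10^-3 mol
n(KHC8H4O4) in the aliquot = 2.37 × 10^-3 mol (1:1 ratio)
[KHC8H4O4]_dilute = 2.37 × 10^-3 / 0.0250 = 0.0949 mol/L
Dilution factor = 100.0 / 25.1 = 3.984
[KHC8H4O4]_stock = 0.0949 × 3.984 = 0.378 mol/L

0.378 M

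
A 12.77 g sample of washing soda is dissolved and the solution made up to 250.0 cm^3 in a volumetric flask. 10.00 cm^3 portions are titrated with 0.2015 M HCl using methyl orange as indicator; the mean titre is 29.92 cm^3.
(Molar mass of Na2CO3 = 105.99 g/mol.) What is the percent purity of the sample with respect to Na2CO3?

62.55 %

Na2CO3 + 2 HCl → 2 NaCl + H2O + CO2
n(HCl) per titration = 0.02992 × 0.2015 = 6.029 × 10^-3 mol
From the 1:2 ratio, n(Na2CO3) in each aliquot = 1/2 × 6.029 × 10^-3 = 3.014 × 10^-3 mol
n(Na2CO3) in the whole flask = 3.014 × 10^-3 × 250.0/10.00 = 0.07536 mol
mass of Na2CO3 = 0.07536 × 105.99 = 7.988 g
% Na2CO3 = 7.988 / 12.77 × 100 = 62.55 %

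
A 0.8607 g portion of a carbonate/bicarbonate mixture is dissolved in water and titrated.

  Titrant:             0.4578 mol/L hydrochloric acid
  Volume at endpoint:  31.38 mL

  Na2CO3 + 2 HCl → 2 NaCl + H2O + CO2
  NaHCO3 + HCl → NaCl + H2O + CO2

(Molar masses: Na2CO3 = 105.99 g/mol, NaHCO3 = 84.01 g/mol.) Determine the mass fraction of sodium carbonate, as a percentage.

n(HCl) = 0.03138 × 0.4578 = 0.01437 mol
Let x = n(Na2CO3), y = n(NaHCO3).
Titrant: 2x + 1y = 0.01437;  mass: 105.99x + 84.01y = 0.8607
Solving, x = 5.581 × 10^-3 mol, y = 3.204 × 10^-3 mol
mass of Na2CO3 = 5.581 × 10^-3 × 105.99 = 0.5915 g
% Na2CO3 = 0.5915 / 0.8607 × 100 = 68.72 %

68.72 %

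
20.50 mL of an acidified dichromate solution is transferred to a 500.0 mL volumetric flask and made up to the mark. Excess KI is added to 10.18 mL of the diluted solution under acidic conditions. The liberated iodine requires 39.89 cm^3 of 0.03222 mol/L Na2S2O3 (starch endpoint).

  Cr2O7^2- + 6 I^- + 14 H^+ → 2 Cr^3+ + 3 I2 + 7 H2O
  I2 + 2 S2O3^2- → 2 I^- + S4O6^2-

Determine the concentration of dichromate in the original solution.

n(S2O3^2-) = 0.03989 × 0.03222 = 1.285 × 10^-3 mol
n(I2) = n(S2O3^2-)/2 = 6.426 × 10^-4 mol
From the 1:3 ratio, n(Cr2O7^2-) in the aliquot = 1/3 × 6.426 × 10^-4 = 2.142 × 10^-4 mol
[Cr2O7^2-]_dilute = 2.142 × 10^-4 / 0.01018 = 0.02104 mol/L
[Cr2O7^2-]_original = 0.02104 × 500.0/20.50 = 0.5132 mol/L

0.5132 mol/L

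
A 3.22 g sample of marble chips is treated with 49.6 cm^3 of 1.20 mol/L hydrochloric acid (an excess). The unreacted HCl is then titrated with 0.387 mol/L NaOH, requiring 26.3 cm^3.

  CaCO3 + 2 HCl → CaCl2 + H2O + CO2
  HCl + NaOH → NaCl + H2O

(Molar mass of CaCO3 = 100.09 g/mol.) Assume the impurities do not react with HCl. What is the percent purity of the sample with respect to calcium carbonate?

76.7 %

n(HCl) added = 0.0496 × 1.20 = 0.0595 mol
n(NaOH) used in back-titration = 0.0263 × 0.387 = 0.0102 mol
n(HCl) left over = 0.0102 mol (1:1 ratio)
n(HCl) consumed by analyte = 0.0595 − 0.0102 = 0.0493 mol
From the 1:2 ratio, n(CaCO3) = 1/2 × 0.0493 = 0.0247 mol
mass of CaCO3 = 0.0247 × 100.09 = 2.47 g
% CaCO3 = 2.47 / 3.22 × 100 = 76.7 %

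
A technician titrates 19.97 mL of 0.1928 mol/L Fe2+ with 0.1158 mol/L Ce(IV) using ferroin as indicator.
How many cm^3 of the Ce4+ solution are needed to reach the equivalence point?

33.25 mL

Ce^4+ + Fe^2+ → Ce^3+ + Fe^3+
n(Fe2+) = 0.01997 L × 0.1928 mol/L = 3.850 × 10^-3 mol
n(Ce4+) = 3.850 × 10^-3 mol (1:1 stoichiometry)
V(Ce4+) = 3.850 × 10^-3 mol / 0.1158 mol/L = 0.03325 L = 33.25 mL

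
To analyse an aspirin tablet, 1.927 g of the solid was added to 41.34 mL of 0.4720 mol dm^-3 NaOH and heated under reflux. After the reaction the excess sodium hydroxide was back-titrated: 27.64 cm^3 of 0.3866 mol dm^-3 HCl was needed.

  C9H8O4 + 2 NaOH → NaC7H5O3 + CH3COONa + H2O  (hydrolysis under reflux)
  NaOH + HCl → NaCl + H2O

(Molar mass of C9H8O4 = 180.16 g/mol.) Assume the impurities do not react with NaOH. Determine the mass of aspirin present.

n(NaOH) added = 0.04134 × 0.4720 = 0.01951 mol
n(HCl) used in back-titration = 0.02764 × 0.3866 = 0.01069 mol
n(NaOH) left over = 0.01069 mol (1:1 ratio)
n(NaOH) consumed by analyte = 0.01951 − 0.01069 = 8.827 × 10^-3 mol
From the 1:2 ratio, n(C9H8O4) = 1/2 × 8.827 × 10^-3 = 4.413 × 10^-3 mol
mass of C9H8O4 = 4.413 × 10^-3 × 180.16 = 0.7951 g

0.7951 g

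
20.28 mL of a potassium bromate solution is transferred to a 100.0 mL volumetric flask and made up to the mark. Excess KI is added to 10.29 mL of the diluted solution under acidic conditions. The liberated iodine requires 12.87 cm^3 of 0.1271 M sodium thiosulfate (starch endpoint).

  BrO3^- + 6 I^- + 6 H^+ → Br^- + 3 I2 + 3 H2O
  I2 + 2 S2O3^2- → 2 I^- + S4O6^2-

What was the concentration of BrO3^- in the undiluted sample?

n(S2O3^2-) = 0.01287 × 0.1271 = 1.636 × 10^-3 mol
n(I2) = n(S2O3^2-)/2 = 8.179 × 10^-4 mol
From the 1:3 ratio, n(BrO3^-) in the aliquot = 1/3 × 8.179 × 10^-4 = 2.726 × 10^-4 mol
[BrO3^-]_dilute = 2.726 × 10^-4 / 0.01029 = 0.02649 mol/L
[BrO3^-]_original = 0.02649 × 100.0/20.28 = 0.1306 mol/L

0.1306 M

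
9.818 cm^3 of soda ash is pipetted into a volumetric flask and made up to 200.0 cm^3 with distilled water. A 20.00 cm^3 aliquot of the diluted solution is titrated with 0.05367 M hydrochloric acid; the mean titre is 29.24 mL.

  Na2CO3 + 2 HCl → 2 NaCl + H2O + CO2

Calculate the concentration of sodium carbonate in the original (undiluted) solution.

0.7992 M

n(HCl) = 0.02924 × 0.05367 = 1.569 × 10^-3 mol
From the 1:2 ratio, n(Na2CO3) in the aliquot = 1/2 × 1.569 × 10^-3 = 7.847 × 10^-4 mol
[Na2CO3]_dilute = 7.847 × 10^-4 / 0.02000 = 0.03923 mol/L
Dilution factor = 200.0 / 9.818 = 20.37
[Na2CO3]_stock = 0.03923 × 20.37 = 0.7992 mol/L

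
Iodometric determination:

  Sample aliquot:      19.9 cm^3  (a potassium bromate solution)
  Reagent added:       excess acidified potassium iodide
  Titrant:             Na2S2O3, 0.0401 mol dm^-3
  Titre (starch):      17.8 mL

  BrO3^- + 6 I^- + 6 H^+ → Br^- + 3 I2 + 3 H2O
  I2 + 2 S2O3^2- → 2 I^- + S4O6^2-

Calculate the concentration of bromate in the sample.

0.00598 mol/L

n(S2O3^2-) = 0.0178 × 0.0401 = 7.14 × 10^-4 mol
n(I2) = n(S2O3^2-)/2 = 3.57 × 10^-4 mol
From the 1:3 ratio, n(BrO3^-) in the aliquot = 1/3 × 3.57 × 10^-4 = 1.19 × 10^-4 mol
[BrO3^-] = 1.19 × 10^-4 / 0.0199 = 0.00598 mol/L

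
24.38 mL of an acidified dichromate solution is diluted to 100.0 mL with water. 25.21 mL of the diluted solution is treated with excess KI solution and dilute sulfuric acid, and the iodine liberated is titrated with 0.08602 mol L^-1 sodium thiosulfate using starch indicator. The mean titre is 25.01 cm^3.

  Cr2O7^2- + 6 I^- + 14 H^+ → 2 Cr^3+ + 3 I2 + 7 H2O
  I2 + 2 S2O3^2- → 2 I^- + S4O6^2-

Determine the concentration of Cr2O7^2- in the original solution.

n(S2O3^2-) = 0.02501 × 0.08602 = 2.151 × 10^-3 mol
n(I2) = n(S2O3^2-)/2 = 1.076 × 10^-3 mol
From the 1:3 ratio, n(Cr2O7^2-) in the aliquot = 1/3 × 1.076 × 10^-3 = 3.586 × 10^-4 mol
[Cr2O7^2-]_dilute = 3.586 × 10^-4 / 0.02521 = 0.01422 mol/L
[Cr2O7^2-]_original = 0.01422 × 100.0/24.38 = 0.05834 mol/L

0.05834 mol/L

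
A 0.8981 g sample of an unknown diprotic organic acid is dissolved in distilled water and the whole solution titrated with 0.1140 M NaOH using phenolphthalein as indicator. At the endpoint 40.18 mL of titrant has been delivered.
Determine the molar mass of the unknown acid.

392.1 g/mol

n(NaOH) = 0.04018 L × 0.1140 mol/L = 4.581 × 10^-3 mol
From the 1:2 ratio, n(H2A) = 1/2 × 4.581 × 10^-3 = 2.290 × 10^-3 mol
M = m / n = 0.8981 g / 2.290 × 10^-3 mol = 392.1 g/mol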